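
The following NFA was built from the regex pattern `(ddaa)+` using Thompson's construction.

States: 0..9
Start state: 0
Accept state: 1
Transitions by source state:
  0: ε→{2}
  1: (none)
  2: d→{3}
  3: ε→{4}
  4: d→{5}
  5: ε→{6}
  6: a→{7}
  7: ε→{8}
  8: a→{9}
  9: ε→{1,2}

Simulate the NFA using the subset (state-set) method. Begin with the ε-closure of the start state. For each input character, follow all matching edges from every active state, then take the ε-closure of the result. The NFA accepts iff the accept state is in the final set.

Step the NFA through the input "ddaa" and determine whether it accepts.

start: ε-closure({0}) = {0,2}
'd' @ 1: {3,4}
'd' @ 2: {5,6}
'a' @ 3: {7,8}
'a' @ 4: {1,2,9}  (accept∈set)
final: {1,2,9}; accept 1 in set

Answer: ACCEPT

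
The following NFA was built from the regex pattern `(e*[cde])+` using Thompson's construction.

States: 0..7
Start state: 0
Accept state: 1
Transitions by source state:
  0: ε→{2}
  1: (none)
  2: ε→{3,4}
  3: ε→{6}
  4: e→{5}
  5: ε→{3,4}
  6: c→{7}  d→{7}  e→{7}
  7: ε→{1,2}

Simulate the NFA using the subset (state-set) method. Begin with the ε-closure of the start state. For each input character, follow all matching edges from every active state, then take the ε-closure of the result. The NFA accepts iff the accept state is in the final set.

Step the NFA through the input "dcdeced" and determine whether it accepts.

start: ε-closure({0}) = {0,2,3,4,6}
'd' @ 1: {1,2,3,4,6,7}  [accepting]
'c' @ 2: {1,2,3,4,6,7}  [accepting]
'd' @ 3: {1,2,3,4,6,7}  [accepting]
'e' @ 4: {1,2,3,4,5,6,7}  [accepting]
'c' @ 5: {1,2,3,4,6,7}  [accepting]
'e' @ 6: {1,2,3,4,5,6,7}  [accepting]
'd' @ 7: {1,2,3,4,6,7}  [accepting]
final: {1,2,3,4,6,7}; accept 1 in set

Answer: ACCEPT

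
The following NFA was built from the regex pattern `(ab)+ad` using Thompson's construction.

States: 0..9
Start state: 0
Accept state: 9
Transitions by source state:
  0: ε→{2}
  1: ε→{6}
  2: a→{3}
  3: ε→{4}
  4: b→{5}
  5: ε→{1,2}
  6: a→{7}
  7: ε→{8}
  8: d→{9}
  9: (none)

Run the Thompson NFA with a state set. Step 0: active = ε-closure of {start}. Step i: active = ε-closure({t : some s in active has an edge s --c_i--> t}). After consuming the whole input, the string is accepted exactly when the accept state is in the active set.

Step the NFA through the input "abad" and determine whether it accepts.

S₀ = ε-closure({0}) = {0,2}
'a' @ 1: {3,4}
'b' @ 2: {1,2,5,6}
'a' @ 3: {3,4,7,8}
'd' @ 4: {9}  ✓accept
after full input: {9}  (accept=9 in)

Answer: ACCEPT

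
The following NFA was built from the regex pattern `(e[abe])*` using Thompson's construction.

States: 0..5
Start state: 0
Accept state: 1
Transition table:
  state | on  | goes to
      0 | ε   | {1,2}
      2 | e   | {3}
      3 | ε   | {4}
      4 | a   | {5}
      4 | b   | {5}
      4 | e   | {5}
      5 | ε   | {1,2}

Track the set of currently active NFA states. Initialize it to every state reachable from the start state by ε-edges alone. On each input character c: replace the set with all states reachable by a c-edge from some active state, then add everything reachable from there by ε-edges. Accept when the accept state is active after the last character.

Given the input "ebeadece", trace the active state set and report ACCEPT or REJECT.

Answer: REJECT

Trace:
start: ε-closure({0}) = {0,1,2}
'e' @ 1: {3,4}
'b' @ 2: {1,2,5}  ✓accept
'e' @ 3: {3,4}
'a' @ 4: {1,2,5}  ✓accept
'd' @ 5: {}  — dead — no transitions
rest 'ece' ignored (set empty)
final: {}; accept 1 not in set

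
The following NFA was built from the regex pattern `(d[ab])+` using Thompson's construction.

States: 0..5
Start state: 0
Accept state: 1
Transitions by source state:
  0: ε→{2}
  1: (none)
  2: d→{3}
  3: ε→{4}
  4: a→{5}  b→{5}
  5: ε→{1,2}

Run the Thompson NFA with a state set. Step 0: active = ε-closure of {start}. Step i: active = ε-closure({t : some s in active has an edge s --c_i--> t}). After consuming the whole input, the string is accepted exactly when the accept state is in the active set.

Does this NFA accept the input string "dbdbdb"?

Answer: ACCEPT

Trace:
initial (ε-close {0}): {0,2}
'd' @ 1: {3,4}
'b' @ 2: {1,2,5}  (accept∈set)
'd' @ 3: {3,4}
'b' @ 4: {1,2,5}  (accept∈set)
'd' @ 5: {3,4}
'b' @ 6: {1,2,5}  (accept∈set)
final: {1,2,5}; accept 1 in set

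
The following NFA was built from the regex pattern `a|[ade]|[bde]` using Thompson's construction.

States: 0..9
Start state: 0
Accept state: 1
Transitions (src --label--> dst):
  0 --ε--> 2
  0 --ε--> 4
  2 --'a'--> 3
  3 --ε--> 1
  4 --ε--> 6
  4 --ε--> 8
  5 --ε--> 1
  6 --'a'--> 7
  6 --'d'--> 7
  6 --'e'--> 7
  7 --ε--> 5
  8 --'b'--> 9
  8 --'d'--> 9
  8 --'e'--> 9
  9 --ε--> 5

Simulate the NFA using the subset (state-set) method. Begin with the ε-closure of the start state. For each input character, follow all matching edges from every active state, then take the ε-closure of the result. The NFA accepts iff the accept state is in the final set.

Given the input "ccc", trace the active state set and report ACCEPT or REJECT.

initial (ε-close {0}): {0,2,4,6,8}
'c' @ 1: {}  — dead — no transitions
rest 'cc' ignored (set empty)
after full input: {}  (accept=1 not in)

Answer: REJECT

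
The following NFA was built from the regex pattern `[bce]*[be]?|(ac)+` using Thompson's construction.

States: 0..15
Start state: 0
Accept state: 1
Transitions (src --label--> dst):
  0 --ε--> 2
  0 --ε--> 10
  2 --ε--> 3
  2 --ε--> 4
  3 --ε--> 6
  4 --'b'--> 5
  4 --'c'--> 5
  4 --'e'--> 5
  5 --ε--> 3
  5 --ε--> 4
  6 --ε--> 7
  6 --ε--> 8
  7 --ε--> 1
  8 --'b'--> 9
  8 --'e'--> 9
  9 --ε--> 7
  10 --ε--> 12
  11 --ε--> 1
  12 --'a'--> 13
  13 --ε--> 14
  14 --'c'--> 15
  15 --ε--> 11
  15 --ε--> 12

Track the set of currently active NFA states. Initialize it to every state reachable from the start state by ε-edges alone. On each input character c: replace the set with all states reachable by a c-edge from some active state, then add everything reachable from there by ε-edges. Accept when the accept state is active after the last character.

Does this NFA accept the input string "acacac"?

start: ε-closure({0}) = {0,1,2,3,4,6,7,8,10,12}
'a' @ 1: {13,14}
'c' @ 2: {1,11,12,15}  (accept∈set)
'a' @ 3: {13,14}
'c' @ 4: {1,11,12,15}  (accept∈set)
'a' @ 5: {13,14}
'c' @ 6: {1,11,12,15}  (accept∈set)
end set {1,11,12,15} — state 1 in

Answer: ACCEPT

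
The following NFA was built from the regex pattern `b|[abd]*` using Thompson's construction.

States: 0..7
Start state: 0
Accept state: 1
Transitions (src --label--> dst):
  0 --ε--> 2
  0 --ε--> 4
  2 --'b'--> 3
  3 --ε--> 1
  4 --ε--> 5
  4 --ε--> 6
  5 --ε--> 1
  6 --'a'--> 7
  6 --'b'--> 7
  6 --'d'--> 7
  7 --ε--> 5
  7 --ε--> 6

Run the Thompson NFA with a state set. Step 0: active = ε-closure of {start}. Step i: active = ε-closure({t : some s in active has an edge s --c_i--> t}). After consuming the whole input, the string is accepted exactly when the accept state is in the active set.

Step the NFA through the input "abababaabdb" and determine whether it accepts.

S₀ = ε-closure({0}) = {0,1,2,4,5,6}
'a' @ 1: {1,5,6,7}  (accept∈set)
'b' @ 2: {1,5,6,7}  (accept∈set)
'a' @ 3: {1,5,6,7}  (accept∈set)
'b' @ 4: {1,5,6,7}  (accept∈set)
'a' @ 5: {1,5,6,7}  (accept∈set)
'b' @ 6: {1,5,6,7}  (accept∈set)
'a' @ 7: {1,5,6,7}  (accept∈set)
'a' @ 8: {1,5,6,7}  (accept∈set)
'b' @ 9: {1,5,6,7}  (accept∈set)
'd' @ 10: {1,5,6,7}  (accept∈set)
'b' @ 11: {1,5,6,7}  (accept∈set)
final: {1,5,6,7}; accept 1 in set

Answer: ACCEPT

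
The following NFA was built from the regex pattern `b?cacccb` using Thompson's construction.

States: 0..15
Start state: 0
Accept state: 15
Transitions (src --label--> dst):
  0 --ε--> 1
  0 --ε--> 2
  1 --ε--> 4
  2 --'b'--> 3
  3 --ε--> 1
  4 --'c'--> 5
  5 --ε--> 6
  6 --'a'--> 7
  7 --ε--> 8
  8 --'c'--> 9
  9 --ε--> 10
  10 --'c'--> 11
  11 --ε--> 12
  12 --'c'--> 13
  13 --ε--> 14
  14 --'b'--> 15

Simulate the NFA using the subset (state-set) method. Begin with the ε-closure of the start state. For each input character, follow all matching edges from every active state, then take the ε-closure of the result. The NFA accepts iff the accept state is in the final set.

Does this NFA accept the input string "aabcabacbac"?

Answer: REJECT

Trace:
start: ε-closure({0}) = {0,1,2,4}
'a' @ 1: {}  — no active states
rest 'abcabacbac' ignored (set empty)
end set {} — state 15 not in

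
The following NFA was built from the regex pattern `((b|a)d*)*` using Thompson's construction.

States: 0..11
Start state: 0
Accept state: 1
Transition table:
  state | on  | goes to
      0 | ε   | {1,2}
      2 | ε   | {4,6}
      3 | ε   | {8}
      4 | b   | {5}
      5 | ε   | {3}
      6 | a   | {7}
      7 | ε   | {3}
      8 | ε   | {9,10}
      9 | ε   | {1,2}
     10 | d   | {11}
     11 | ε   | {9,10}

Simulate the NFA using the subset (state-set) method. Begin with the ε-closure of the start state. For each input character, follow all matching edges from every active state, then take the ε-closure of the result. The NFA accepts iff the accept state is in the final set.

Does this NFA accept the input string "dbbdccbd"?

initial (ε-close {0}): {0,1,2,4,6}
'd' @ 1: {}  — state set empty
rest 'bbdccbd' ignored (set empty)
after full input: {}  (accept=1 not in)

Answer: REJECT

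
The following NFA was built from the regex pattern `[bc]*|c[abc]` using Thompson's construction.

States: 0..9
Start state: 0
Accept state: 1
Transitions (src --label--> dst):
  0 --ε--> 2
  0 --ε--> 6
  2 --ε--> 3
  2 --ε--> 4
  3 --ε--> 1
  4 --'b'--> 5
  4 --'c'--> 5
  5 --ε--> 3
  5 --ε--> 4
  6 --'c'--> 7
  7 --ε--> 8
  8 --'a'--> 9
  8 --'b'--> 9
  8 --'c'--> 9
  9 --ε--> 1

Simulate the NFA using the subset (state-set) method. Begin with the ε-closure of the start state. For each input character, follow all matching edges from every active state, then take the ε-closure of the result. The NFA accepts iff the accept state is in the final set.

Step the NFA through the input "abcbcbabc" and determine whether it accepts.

Answer: REJECT

Steps:
initial (ε-close {0}): {0,1,2,3,4,6}
'a' @ 1: {}  — no active states
rest 'bcbcbabc' ignored (set empty)
after full input: {}  (accept=1 not in)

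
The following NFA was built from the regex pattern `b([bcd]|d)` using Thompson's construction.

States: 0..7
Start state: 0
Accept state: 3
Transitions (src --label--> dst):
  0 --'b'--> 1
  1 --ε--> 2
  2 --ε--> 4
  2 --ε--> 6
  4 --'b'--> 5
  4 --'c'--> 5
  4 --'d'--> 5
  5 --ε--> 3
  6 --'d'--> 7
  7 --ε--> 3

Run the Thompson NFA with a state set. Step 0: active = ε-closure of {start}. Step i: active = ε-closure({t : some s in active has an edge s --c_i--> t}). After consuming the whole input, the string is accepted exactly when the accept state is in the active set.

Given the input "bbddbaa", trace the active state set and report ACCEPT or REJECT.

Answer: REJECT

Derivation:
start: ε-closure({0}) = {0}
'b' @ 1: {1,2,4,6}
'b' @ 2: {3,5}  ✓accept
'd' @ 3: {}  — no active states
rest 'dbaa' ignored (set empty)
after full input: {}  (accept=3 not in)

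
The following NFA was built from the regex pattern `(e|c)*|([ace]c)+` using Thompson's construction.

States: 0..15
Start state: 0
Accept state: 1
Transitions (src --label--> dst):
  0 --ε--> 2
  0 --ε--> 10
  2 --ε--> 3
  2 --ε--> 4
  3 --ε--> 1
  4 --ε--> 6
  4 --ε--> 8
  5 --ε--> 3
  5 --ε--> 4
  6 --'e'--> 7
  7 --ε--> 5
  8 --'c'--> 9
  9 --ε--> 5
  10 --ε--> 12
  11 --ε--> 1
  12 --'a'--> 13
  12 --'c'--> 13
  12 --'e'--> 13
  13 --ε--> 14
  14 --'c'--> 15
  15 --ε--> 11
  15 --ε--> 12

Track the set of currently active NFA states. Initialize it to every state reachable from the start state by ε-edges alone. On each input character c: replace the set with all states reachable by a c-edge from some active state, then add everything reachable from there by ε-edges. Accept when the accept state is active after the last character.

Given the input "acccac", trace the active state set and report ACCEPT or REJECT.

Answer: ACCEPT

Trace:
start: ε-closure({0}) = {0,1,2,3,4,6,8,10,12}
'a' @ 1: {13,14}
'c' @ 2: {1,11,12,15}  [accepting]
'c' @ 3: {13,14}
'c' @ 4: {1,11,12,15}  [accepting]
'a' @ 5: {13,14}
'c' @ 6: {1,11,12,15}  [accepting]
end set {1,11,12,15} — state 1 in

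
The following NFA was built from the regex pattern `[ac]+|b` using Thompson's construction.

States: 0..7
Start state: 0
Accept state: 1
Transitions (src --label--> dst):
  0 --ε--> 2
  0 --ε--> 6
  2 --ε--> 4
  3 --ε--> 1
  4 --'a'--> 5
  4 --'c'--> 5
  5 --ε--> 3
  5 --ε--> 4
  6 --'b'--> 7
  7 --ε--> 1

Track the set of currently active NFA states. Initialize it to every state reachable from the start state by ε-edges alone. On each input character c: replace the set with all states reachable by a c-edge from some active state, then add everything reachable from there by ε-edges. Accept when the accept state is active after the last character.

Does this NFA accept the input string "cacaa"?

Answer: ACCEPT

Trace:
start: ε-closure({0}) = {0,2,4,6}
'c' @ 1: {1,3,4,5}  ✓accept
'a' @ 2: {1,3,4,5}  ✓accept
'c' @ 3: {1,3,4,5}  ✓accept
'a' @ 4: {1,3,4,5}  ✓accept
'a' @ 5: {1,3,4,5}  ✓accept
end set {1,3,4,5} — state 1 in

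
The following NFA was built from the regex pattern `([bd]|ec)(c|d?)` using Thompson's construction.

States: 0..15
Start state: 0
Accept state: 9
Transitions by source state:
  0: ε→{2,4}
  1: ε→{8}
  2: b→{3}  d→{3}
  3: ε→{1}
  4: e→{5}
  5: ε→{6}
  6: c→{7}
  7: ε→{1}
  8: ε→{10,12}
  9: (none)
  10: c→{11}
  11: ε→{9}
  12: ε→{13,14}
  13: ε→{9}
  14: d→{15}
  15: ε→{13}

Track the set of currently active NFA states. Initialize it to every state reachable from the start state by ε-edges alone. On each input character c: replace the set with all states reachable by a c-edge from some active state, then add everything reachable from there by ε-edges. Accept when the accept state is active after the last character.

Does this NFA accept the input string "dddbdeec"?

Answer: REJECT

Steps:
S₀ = ε-closure({0}) = {0,2,4}
'd' @ 1: {1,3,8,9,10,12,13,14}  [accepting]
'd' @ 2: {9,13,15}  [accepting]
'd' @ 3: {}  — no active states
rest 'bdeec' ignored (set empty)
end set {} — state 9 not in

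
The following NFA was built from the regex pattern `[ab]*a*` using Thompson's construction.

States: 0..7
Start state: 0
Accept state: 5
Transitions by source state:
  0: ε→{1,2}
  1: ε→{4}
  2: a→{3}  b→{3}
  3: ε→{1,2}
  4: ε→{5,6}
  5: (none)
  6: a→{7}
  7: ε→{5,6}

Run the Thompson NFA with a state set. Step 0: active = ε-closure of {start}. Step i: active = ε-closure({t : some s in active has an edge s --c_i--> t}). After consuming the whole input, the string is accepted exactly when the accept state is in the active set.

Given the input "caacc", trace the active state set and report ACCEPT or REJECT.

start: ε-closure({0}) = {0,1,2,4,5,6}
'c' @ 1: {}  — state set empty
rest 'aacc' ignored (set empty)
after full input: {}  (accept=5 not in)

Answer: REJECT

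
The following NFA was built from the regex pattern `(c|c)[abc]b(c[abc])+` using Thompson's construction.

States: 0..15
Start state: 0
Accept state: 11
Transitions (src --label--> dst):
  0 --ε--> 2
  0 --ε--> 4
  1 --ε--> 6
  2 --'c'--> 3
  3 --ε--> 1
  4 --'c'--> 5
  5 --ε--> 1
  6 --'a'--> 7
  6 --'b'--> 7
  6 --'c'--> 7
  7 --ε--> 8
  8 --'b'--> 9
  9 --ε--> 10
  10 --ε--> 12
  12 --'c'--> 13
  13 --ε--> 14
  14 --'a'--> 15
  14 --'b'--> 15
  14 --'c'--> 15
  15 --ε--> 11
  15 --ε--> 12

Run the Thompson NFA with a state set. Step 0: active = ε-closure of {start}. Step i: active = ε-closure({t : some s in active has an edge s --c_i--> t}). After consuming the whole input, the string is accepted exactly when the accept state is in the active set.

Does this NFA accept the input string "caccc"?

start: ε-closure({0}) = {0,2,4}
'c' @ 1: {1,3,5,6}
'a' @ 2: {7,8}
'c' @ 3: {}  — dead — no transitions
rest 'cc' ignored (set empty)
final: {}; accept 11 not in set

Answer: REJECT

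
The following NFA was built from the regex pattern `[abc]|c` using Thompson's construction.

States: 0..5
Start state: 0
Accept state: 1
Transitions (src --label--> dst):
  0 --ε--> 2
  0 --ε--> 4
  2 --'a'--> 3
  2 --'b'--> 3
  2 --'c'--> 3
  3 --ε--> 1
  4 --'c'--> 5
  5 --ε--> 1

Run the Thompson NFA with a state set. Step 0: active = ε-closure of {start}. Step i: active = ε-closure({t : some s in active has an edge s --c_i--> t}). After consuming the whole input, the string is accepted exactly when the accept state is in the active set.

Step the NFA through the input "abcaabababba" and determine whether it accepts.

initial (ε-close {0}): {0,2,4}
'a' @ 1: {1,3}  ✓accept
'b' @ 2: {}  — state set empty
rest 'caabababba' ignored (set empty)
end set {} — state 1 not in

Answer: REJECT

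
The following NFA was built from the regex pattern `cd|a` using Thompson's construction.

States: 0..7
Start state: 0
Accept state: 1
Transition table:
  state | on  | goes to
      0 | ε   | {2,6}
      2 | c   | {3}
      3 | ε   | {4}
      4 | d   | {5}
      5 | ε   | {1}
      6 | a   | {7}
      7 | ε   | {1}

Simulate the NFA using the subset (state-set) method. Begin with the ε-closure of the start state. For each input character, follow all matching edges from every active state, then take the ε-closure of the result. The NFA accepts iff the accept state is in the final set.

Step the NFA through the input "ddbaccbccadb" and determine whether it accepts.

Answer: REJECT

Derivation:
initial (ε-close {0}): {0,2,6}
'd' @ 1: {}  — state set empty
rest 'dbaccbccadb' ignored (set empty)
final: {}; accept 1 not in set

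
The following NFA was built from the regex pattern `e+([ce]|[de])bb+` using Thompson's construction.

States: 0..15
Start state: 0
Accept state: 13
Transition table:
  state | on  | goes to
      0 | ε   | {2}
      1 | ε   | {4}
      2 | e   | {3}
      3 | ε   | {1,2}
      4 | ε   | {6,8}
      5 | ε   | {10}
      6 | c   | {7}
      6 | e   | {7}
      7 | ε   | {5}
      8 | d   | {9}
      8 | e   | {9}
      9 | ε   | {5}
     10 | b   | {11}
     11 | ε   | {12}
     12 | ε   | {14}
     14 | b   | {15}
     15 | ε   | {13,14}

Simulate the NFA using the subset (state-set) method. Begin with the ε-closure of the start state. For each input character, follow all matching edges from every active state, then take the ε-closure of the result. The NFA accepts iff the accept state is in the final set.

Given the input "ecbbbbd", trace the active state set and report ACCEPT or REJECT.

S₀ = ε-closure({0}) = {0,2}
'e' @ 1: {1,2,3,4,6,8}
'c' @ 2: {5,7,10}
'b' @ 3: {11,12,14}
'b' @ 4: {13,14,15}  (accept∈set)
'b' @ 5: {13,14,15}  (accept∈set)
'b' @ 6: {13,14,15}  (accept∈set)
'd' @ 7: {}  — state set empty
final: {}; accept 13 not in set

Answer: REJECT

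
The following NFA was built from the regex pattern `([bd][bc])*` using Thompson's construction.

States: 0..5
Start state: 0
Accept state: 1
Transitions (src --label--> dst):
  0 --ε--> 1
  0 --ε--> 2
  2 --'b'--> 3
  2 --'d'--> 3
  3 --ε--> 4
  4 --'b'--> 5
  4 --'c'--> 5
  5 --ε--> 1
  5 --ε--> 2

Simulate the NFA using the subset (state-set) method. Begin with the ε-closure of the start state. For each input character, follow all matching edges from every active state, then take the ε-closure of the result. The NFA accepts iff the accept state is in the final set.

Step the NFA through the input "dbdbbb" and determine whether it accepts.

Answer: ACCEPT

Steps:
initial (ε-close {0}): {0,1,2}
'd' @ 1: {3,4}
'b' @ 2: {1,2,5}  (accept∈set)
'd' @ 3: {3,4}
'b' @ 4: {1,2,5}  (accept∈set)
'b' @ 5: {3,4}
'b' @ 6: {1,2,5}  (accept∈set)
after full input: {1,2,5}  (accept=1 in)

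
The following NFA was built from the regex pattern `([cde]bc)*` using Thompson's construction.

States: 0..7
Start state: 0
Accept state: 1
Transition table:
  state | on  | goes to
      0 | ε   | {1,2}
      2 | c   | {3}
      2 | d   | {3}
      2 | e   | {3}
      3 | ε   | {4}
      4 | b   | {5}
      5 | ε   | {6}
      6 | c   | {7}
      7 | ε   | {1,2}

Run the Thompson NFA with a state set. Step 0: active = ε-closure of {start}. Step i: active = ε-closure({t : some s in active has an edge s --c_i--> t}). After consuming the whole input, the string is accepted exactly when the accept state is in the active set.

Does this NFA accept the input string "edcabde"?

start: ε-closure({0}) = {0,1,2}
'e' @ 1: {3,4}
'd' @ 2: {}  — dead — no transitions
rest 'cabde' ignored (set empty)
after full input: {}  (accept=1 not in)

Answer: REJECT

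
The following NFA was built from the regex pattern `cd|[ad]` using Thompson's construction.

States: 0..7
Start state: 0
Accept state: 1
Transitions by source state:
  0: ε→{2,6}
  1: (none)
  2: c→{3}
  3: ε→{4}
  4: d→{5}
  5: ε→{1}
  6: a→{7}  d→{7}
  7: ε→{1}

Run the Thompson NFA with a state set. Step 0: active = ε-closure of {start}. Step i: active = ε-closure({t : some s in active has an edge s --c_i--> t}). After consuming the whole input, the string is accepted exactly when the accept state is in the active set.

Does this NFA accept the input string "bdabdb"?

S₀ = ε-closure({0}) = {0,2,6}
'b' @ 1: {}  — dead — no transitions
rest 'dabdb' ignored (set empty)
final: {}; accept 1 not in set

Answer: REJECT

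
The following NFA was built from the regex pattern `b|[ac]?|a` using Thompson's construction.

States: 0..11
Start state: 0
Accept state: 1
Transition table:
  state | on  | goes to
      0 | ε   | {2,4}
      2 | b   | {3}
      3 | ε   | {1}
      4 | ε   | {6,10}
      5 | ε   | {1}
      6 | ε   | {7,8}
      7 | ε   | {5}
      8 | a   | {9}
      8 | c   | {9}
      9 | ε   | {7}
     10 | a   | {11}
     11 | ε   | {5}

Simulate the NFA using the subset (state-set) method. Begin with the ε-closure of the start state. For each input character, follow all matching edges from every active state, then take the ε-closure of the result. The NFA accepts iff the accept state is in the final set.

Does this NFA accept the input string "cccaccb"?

initial (ε-close {0}): {0,1,2,4,5,6,7,8,10}
'c' @ 1: {1,5,7,9}  (accept∈set)
'c' @ 2: {}  — no active states
rest 'caccb' ignored (set empty)
final: {}; accept 1 not in set

Answer: REJECT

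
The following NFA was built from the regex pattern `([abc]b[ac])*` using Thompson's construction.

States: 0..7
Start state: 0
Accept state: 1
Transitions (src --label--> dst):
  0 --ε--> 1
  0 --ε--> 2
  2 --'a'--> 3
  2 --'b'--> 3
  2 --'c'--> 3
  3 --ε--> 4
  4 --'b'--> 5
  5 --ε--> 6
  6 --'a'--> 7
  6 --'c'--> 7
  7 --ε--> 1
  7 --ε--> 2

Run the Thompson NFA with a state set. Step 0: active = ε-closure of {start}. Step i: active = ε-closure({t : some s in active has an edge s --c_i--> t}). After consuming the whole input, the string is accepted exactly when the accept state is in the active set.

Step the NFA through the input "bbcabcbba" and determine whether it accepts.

Answer: ACCEPT

Trace:
initial (ε-close {0}): {0,1,2}
'b' @ 1: {3,4}
'b' @ 2: {5,6}
'c' @ 3: {1,2,7}  [accepting]
'a' @ 4: {3,4}
'b' @ 5: {5,6}
'c' @ 6: {1,2,7}  [accepting]
'b' @ 7: {3,4}
'b' @ 8: {5,6}
'a' @ 9: {1,2,7}  [accepting]
after full input: {1,2,7}  (accept=1 in)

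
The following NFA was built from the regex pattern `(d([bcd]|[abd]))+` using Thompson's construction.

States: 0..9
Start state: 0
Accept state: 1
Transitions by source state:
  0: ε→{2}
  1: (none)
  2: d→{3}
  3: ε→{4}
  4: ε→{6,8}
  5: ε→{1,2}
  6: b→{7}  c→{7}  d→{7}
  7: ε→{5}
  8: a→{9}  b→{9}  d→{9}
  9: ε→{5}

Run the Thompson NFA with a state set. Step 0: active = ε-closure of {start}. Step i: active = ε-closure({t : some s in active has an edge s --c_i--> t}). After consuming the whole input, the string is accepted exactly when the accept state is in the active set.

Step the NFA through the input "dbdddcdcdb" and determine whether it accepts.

S₀ = ε-closure({0}) = {0,2}
'd' @ 1: {3,4,6,8}
'b' @ 2: {1,2,5,7,9}  (accept∈set)
'd' @ 3: {3,4,6,8}
'd' @ 4: {1,2,5,7,9}  (accept∈set)
'd' @ 5: {3,4,6,8}
'c' @ 6: {1,2,5,7}  (accept∈set)
'd' @ 7: {3,4,6,8}
'c' @ 8: {1,2,5,7}  (accept∈set)
'd' @ 9: {3,4,6,8}
'b' @ 10: {1,2,5,7,9}  (accept∈set)
after full input: {1,2,5,7,9}  (accept=1 in)

Answer: ACCEPT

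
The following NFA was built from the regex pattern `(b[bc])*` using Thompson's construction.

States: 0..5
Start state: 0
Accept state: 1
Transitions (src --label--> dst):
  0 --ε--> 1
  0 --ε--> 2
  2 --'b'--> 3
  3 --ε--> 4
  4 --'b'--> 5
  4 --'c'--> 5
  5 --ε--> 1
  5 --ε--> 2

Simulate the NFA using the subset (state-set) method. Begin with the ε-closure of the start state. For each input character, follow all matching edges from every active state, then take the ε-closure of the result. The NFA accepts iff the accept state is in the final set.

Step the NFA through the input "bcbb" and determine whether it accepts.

Answer: ACCEPT

Trace:
S₀ = ε-closure({0}) = {0,1,2}
'b' @ 1: {3,4}
'c' @ 2: {1,2,5}  [accepting]
'b' @ 3: {3,4}
'b' @ 4: {1,2,5}  [accepting]
after full input: {1,2,5}  (accept=1 in)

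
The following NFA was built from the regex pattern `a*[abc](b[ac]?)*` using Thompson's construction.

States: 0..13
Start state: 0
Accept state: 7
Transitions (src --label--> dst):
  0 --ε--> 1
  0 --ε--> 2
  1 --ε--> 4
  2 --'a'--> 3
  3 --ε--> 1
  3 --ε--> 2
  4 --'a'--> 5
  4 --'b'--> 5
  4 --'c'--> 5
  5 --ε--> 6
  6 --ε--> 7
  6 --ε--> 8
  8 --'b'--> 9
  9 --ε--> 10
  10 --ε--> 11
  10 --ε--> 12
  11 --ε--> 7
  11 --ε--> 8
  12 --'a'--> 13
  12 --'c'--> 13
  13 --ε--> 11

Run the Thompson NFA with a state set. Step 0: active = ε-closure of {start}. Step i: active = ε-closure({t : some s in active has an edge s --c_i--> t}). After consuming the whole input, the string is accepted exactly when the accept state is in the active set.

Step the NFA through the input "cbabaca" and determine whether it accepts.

start: ε-closure({0}) = {0,1,2,4}
'c' @ 1: {5,6,7,8}  (accept∈set)
'b' @ 2: {7,8,9,10,11,12}  (accept∈set)
'a' @ 3: {7,8,11,13}  (accept∈set)
'b' @ 4: {7,8,9,10,11,12}  (accept∈set)
'a' @ 5: {7,8,11,13}  (accept∈set)
'c' @ 6: {}  — state set empty
rest 'a' ignored (set empty)
final: {}; accept 7 not in set

Answer: REJECT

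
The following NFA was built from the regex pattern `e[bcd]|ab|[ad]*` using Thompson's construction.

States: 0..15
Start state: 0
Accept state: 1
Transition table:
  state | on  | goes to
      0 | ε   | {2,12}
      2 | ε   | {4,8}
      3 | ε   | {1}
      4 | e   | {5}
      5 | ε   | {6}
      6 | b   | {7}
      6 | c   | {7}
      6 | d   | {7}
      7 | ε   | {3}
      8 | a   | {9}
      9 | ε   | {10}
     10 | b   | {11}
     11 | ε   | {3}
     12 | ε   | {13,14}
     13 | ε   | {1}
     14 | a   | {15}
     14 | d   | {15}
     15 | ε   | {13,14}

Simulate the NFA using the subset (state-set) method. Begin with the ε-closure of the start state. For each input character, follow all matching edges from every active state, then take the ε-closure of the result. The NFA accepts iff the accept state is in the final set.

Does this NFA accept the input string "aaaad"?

Answer: ACCEPT

Derivation:
S₀ = ε-closure({0}) = {0,1,2,4,8,12,13,14}
'a' @ 1: {1,9,10,13,14,15}  ✓accept
'a' @ 2: {1,13,14,15}  ✓accept
'a' @ 3: {1,13,14,15}  ✓accept
'a' @ 4: {1,13,14,15}  ✓accept
'd' @ 5: {1,13,14,15}  ✓accept
after full input: {1,13,14,15}  (accept=1 in)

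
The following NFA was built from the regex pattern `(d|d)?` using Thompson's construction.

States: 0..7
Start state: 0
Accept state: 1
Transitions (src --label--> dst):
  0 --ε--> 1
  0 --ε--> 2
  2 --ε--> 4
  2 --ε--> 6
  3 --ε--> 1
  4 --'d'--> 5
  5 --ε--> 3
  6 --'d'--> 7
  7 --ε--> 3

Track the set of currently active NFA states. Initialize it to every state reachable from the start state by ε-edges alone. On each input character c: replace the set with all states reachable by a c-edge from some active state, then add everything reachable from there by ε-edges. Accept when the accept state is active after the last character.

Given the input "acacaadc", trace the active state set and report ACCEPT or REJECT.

initial (ε-close {0}): {0,1,2,4,6}
'a' @ 1: {}  — no active states
rest 'cacaadc' ignored (set empty)
after full input: {}  (accept=1 not in)

Answer: REJECT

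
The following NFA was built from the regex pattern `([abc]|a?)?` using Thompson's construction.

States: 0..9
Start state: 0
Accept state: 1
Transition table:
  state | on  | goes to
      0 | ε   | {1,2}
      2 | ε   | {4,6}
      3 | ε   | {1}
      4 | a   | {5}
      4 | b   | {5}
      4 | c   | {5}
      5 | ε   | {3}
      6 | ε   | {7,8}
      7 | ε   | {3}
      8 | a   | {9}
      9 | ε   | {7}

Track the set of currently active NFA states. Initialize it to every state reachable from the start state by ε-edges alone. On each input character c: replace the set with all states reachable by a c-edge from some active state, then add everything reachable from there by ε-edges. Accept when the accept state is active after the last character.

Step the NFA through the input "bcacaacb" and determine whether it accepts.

initial (ε-close {0}): {0,1,2,3,4,6,7,8}
'b' @ 1: {1,3,5}  ✓accept
'c' @ 2: {}  — state set empty
rest 'acaacb' ignored (set empty)
after full input: {}  (accept=1 not in)

Answer: REJECT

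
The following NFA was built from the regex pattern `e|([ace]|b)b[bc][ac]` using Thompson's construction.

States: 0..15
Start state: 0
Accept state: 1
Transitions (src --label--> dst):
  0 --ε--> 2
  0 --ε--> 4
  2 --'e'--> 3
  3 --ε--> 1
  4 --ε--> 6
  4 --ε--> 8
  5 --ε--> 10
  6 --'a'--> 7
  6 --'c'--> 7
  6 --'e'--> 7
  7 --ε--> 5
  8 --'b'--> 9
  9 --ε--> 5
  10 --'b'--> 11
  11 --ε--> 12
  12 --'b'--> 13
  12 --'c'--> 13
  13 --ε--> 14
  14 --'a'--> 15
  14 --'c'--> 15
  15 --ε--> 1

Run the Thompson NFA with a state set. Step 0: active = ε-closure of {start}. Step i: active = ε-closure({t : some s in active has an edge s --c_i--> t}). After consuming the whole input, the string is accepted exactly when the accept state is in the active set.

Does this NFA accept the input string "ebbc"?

initial (ε-close {0}): {0,2,4,6,8}
'e' @ 1: {1,3,5,7,10}  ✓accept
'b' @ 2: {11,12}
'b' @ 3: {13,14}
'c' @ 4: {1,15}  ✓accept
after full input: {1,15}  (accept=1 in)

Answer: ACCEPT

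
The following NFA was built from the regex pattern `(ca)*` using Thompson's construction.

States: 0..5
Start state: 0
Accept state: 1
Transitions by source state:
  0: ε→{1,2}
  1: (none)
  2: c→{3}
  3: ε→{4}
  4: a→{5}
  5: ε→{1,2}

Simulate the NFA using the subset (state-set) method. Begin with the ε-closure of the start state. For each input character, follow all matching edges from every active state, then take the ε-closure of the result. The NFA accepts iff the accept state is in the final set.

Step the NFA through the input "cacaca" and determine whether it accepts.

Answer: ACCEPT

Derivation:
S₀ = ε-closure({0}) = {0,1,2}
'c' @ 1: {3,4}
'a' @ 2: {1,2,5}  ✓accept
'c' @ 3: {3,4}
'a' @ 4: {1,2,5}  ✓accept
'c' @ 5: {3,4}
'a' @ 6: {1,2,5}  ✓accept
end set {1,2,5} — state 1 in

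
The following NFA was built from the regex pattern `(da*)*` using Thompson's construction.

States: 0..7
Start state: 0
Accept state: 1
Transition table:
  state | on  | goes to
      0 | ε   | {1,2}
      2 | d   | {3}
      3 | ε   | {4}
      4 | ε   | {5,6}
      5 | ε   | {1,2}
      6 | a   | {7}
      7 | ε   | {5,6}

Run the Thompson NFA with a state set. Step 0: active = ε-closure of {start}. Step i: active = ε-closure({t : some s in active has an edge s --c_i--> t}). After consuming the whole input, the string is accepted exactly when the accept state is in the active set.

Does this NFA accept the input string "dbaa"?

Answer: REJECT

Trace:
start: ε-closure({0}) = {0,1,2}
'd' @ 1: {1,2,3,4,5,6}  (accept∈set)
'b' @ 2: {}  — dead — no transitions
rest 'aa' ignored (set empty)
end set {} — state 1 not in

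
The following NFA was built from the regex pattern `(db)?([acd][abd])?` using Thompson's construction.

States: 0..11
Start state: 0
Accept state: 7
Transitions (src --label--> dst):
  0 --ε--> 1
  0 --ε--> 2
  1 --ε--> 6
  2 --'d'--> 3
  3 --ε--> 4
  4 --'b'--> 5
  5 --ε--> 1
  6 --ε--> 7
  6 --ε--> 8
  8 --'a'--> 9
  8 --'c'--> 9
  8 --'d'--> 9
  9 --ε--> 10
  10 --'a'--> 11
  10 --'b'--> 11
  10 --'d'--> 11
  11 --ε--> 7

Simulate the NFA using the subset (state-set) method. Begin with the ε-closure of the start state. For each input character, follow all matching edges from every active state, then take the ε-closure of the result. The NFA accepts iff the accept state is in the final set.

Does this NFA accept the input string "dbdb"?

Answer: ACCEPT

Steps:
start: ε-closure({0}) = {0,1,2,6,7,8}
'd' @ 1: {3,4,9,10}
'b' @ 2: {1,5,6,7,8,11}  ✓accept
'd' @ 3: {9,10}
'b' @ 4: {7,11}  ✓accept
after full input: {7,11}  (accept=7 in)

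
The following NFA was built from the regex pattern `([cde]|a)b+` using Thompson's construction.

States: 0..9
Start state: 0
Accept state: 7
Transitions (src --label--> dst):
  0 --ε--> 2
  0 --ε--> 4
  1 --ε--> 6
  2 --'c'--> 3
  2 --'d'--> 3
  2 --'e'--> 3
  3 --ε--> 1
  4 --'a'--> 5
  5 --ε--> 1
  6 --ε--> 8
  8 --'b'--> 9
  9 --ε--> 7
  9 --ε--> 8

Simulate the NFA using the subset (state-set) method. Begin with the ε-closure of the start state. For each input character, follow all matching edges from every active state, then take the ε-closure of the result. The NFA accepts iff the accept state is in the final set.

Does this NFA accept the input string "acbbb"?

S₀ = ε-closure({0}) = {0,2,4}
'a' @ 1: {1,5,6,8}
'c' @ 2: {}  — dead — no transitions
rest 'bbb' ignored (set empty)
after full input: {}  (accept=7 not in)

Answer: REJECT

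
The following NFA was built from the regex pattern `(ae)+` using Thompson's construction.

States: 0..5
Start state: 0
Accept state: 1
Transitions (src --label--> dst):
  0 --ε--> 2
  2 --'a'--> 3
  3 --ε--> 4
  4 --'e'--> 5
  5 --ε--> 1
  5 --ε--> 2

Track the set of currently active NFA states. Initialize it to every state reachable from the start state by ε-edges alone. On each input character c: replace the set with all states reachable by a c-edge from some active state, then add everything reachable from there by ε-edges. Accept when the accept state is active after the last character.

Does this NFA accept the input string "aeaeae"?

Answer: ACCEPT

Trace:
S₀ = ε-closure({0}) = {0,2}
'a' @ 1: {3,4}
'e' @ 2: {1,2,5}  (accept∈set)
'a' @ 3: {3,4}
'e' @ 4: {1,2,5}  (accept∈set)
'a' @ 5: {3,4}
'e' @ 6: {1,2,5}  (accept∈set)
final: {1,2,5}; accept 1 in set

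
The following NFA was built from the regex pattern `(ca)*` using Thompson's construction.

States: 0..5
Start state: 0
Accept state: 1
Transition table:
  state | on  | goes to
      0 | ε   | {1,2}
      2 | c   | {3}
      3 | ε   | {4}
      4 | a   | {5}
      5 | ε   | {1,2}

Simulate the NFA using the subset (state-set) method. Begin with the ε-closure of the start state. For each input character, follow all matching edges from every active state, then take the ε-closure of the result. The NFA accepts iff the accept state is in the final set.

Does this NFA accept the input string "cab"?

Answer: REJECT

Steps:
start: ε-closure({0}) = {0,1,2}
'c' @ 1: {3,4}
'a' @ 2: {1,2,5}  (accept∈set)
'b' @ 3: {}  — state set empty
final: {}; accept 1 not in set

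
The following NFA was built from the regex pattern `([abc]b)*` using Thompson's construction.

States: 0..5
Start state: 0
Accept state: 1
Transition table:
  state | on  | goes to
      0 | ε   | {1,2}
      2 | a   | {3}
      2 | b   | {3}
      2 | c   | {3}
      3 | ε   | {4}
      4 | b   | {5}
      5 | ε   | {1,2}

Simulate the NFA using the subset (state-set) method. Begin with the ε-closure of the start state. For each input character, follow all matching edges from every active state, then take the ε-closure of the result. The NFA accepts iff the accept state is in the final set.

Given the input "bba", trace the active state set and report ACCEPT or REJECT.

initial (ε-close {0}): {0,1,2}
'b' @ 1: {3,4}
'b' @ 2: {1,2,5}  ✓accept
'a' @ 3: {3,4}
end set {3,4} — state 1 not in

Answer: REJECT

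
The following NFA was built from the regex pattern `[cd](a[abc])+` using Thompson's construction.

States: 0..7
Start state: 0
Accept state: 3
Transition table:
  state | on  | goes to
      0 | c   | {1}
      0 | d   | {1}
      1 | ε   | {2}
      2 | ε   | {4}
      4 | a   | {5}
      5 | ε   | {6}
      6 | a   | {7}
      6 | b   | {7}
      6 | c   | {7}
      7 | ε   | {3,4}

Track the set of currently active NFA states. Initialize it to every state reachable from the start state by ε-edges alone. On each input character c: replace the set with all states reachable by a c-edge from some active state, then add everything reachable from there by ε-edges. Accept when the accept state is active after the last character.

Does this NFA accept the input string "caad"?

Answer: REJECT

Derivation:
S₀ = ε-closure({0}) = {0}
'c' @ 1: {1,2,4}
'a' @ 2: {5,6}
'a' @ 3: {3,4,7}  ✓accept
'd' @ 4: {}  — no active states
end set {} — state 3 not in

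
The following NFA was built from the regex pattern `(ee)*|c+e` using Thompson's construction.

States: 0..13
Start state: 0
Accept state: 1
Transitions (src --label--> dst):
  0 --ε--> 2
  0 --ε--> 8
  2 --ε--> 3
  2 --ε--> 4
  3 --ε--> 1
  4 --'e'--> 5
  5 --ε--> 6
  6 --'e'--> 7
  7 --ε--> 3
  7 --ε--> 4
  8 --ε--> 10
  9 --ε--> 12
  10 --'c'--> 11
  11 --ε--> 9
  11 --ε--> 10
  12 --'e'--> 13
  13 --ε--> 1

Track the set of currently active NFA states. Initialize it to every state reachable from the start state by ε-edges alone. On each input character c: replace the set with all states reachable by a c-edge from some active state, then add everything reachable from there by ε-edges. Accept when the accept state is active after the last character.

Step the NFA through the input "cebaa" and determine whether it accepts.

initial (ε-close {0}): {0,1,2,3,4,8,10}
'c' @ 1: {9,10,11,12}
'e' @ 2: {1,13}  [accepting]
'b' @ 3: {}  — dead — no transitions
rest 'aa' ignored (set empty)
end set {} — state 1 not in

Answer: REJECT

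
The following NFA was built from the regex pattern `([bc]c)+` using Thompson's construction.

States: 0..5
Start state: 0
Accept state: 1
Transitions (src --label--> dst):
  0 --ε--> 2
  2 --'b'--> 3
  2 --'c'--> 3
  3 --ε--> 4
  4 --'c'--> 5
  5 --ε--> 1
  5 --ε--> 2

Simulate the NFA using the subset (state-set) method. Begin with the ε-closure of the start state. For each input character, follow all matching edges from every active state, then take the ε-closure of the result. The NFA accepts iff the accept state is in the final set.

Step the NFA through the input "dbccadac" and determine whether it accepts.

S₀ = ε-closure({0}) = {0,2}
'd' @ 1: {}  — state set empty
rest 'bccadac' ignored (set empty)
end set {} — state 1 not in

Answer: REJECT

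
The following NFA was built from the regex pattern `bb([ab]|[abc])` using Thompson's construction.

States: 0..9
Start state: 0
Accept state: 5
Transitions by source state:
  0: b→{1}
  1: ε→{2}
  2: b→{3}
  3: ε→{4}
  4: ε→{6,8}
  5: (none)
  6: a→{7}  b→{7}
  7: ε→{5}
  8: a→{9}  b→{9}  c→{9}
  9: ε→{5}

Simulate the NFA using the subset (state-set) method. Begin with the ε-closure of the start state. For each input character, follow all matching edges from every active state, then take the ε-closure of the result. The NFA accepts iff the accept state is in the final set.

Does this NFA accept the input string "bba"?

Answer: ACCEPT

Steps:
initial (ε-close {0}): {0}
'b' @ 1: {1,2}
'b' @ 2: {3,4,6,8}
'a' @ 3: {5,7,9}  [accepting]
end set {5,7,9} — state 5 in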